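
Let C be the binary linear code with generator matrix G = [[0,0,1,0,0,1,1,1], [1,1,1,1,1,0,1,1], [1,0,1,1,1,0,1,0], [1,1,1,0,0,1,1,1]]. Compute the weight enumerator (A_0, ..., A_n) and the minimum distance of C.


Weight distribution: A_0 = 1, A_2 = 3, A_3 = 1, A_4 = 3, A_5 = 6, A_6 = 1, A_7 = 1. Minimum distance d = 2.

Enumerate all 2^4 = 16 messages m ∈ F_2^4.
For each, compute codeword c = mG in F_2^8, then tally its weight.
  m = 0000 → c = 00000000, weight = 0.
  m = 1000 → c = 00100111, weight = 4.
  m = 0100 → c = 11111011, weight = 7.
  m = 1100 → c = 11011100, weight = 5.
  m = 0010 → c = 10111010, weight = 5.
  m = 1010 → c = 10011101, weight = 5.
  m = 0110 → c = 01000001, weight = 2.
  m = 1110 → c = 01100110, weight = 4.
  m = 0001 → c = 11100111, weight = 6.
  m = 1001 → c = 11000000, weight = 2.
  m = 0101 → c = 00011100, weight = 3.
  m = 1101 → c = 00111011, weight = 5.
  m = 0011 → c = 01011101, weight = 5.
  m = 1011 → c = 01111010, weight = 5.
  m = 0111 → c = 10100110, weight = 4.
  m = 1111 → c = 10000001, weight = 2.
Tally weights:
  weight 0: 1 codewords.
  weight 2: 3 codewords.
  weight 3: 1 codewords.
  weight 4: 3 codewords.
  weight 5: 6 codewords.
  weight 6: 1 codewords.
  weight 7: 1 codewords.
Minimum distance d = smallest w > 0 with A_w > 0 = 2.
Sanity: Σ A_w = 16 = 2^4 = 16 ✓.


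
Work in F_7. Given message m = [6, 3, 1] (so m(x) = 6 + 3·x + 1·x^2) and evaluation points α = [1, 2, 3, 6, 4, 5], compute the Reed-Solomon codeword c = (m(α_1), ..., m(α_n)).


c = [3, 2, 3, 4, 6, 4]

Message polynomial: m(x) = 6 + 3·x + 1·x^2 (mod 7).
For each evaluation point α_i, compute m(α_i) mod 7:
  α_1 = 1: Horner steps 1 → 4 → 3, so m(1) = 3.
  α_2 = 2: Horner steps 1 → 5 → 2, so m(2) = 2.
  α_3 = 3: Horner steps 1 → 6 → 3, so m(3) = 3.
  α_4 = 6: Horner steps 1 → 2 → 4, so m(6) = 4.
  α_5 = 4: Horner steps 1 → 0 → 6, so m(4) = 6.
  α_6 = 5: Horner steps 1 → 1 → 4, so m(5) = 4.
Codeword c = [3, 2, 3, 4, 6, 4] ∈ F_7^6.


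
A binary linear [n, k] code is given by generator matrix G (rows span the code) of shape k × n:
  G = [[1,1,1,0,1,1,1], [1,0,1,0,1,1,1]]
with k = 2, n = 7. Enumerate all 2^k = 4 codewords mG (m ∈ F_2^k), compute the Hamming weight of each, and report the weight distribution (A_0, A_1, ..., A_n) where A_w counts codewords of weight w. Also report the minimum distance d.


Weight distribution: A_0 = 1, A_1 = 1, A_5 = 1, A_6 = 1. Minimum distance d = 1.

Enumerate all 2^2 = 4 messages m ∈ F_2^2.
For each, compute codeword c = mG in F_2^7, then tally its weight.
  m = 00 → c = 0000000, weight = 0.
  m = 10 → c = 1110111, weight = 6.
  m = 01 → c = 1010111, weight = 5.
  m = 11 → c = 0100000, weight = 1.
Tally weights:
  weight 0: 1 codewords.
  weight 1: 1 codewords.
  weight 5: 1 codewords.
  weight 6: 1 codewords.
Minimum distance d = smallest w > 0 with A_w > 0 = 1.
Sanity: Σ A_w = 4 = 2^2 = 4 ✓.


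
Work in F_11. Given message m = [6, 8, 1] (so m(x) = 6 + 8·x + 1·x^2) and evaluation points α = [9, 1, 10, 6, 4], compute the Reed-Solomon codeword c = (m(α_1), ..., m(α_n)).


c = [5, 4, 10, 2, 10]

Message polynomial: m(x) = 6 + 8·x + 1·x^2 (mod 11).
For each evaluation point α_i, compute m(α_i) mod 11:
  α_1 = 9: Horner steps 1 → 6 → 5, so m(9) = 5.
  α_2 = 1: Horner steps 1 → 9 → 4, so m(1) = 4.
  α_3 = 10: Horner steps 1 → 7 → 10, so m(10) = 10.
  α_4 = 6: Horner steps 1 → 3 → 2, so m(6) = 2.
  α_5 = 4: Horner steps 1 → 1 → 10, so m(4) = 10.
Codeword c = [5, 4, 10, 2, 10] ∈ F_11^5.


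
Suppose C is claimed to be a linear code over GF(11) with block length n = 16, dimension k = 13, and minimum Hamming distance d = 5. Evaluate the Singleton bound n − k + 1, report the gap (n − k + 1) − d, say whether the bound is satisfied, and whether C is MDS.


Singleton RHS = n − k + 1 = 4, slack = -1, bound violated (no such code; not MDS).

Singleton bound: d ≤ n − k + 1.
Here n = 16, k = 13, so n − k + 1 = 4.
Given d = 5, check d ≤ 4: NO.
Slack = (n − k + 1) − d = -1.
The slack is negative: d = 5 exceeds n − k + 1 = 4 by 1, so the Singleton bound is violated and no linear [16, 13, 5]_11 code can exist. In particular it is not MDS (MDS requires d = n − k + 1 exactly).
Description: the claimed parameters are [16, 13, 5]_11; such a code would be impossible (violates the Singleton bound).


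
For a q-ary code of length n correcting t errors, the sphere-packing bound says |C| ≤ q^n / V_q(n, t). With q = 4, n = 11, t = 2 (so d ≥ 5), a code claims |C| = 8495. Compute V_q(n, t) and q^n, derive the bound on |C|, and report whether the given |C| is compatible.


V_q(n, t) = 529, q^n = 4194304, Hamming bound = 7928, |C| = 8495 > bound (violated).

Step 1: Compute V_q(n, t) = Σ_{j=0}^2 C(n, j) (q−1)^j.
  j = 0: C(11,0)·(3)^0 = 1·1 = 1.
  j = 1: C(11,1)·(3)^1 = 11·3 = 33.
  j = 2: C(11,2)·(3)^2 = 55·9 = 495.
  V_q(n, t) = 1 + 33 + 495 = 529.
Step 2: q^n = 4^11 = 4194304.
Step 3: Hamming bound ⌊q^n / V_q(n,t)⌋ = ⌊4194304/529⌋ = 7928.
Step 4: Compare |C| = 8495 to 7928: violated.
The claimed |C| lies above the Hamming bound, so no 4-ary code of length 11 with d ≥ 5 can have 8495 codewords.


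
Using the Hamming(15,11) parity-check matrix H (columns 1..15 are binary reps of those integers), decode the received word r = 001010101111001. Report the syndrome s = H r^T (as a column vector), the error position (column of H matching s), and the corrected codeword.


s = (1, 0, 1, 0)^T, error position = 10, corrected codeword c = 001010101011001

Compute s = H r^T mod 2 one row at a time:
  s_1 = 0 + 1 + 1 + 1 + 1 + 0 + 0 + 1 = 5 ≡ 1 (mod 2).
  s_2 = 0 + 1 + 0 + 1 + 1 + 0 + 0 + 1 = 4 ≡ 0 (mod 2).
  s_3 = 0 + 1 + 0 + 1 + 1 + 1 + 0 + 1 = 5 ≡ 1 (mod 2).
  s_4 = 0 + 1 + 1 + 1 + 1 + 1 + 0 + 1 = 6 ≡ 0 (mod 2).
s = (1, 0, 1, 0)^T — this equals column 10 of H (binary 1010), so error is at position 10.
Correct: flip bit 10 of r = 001010101111001 to get c = 001010101011001.


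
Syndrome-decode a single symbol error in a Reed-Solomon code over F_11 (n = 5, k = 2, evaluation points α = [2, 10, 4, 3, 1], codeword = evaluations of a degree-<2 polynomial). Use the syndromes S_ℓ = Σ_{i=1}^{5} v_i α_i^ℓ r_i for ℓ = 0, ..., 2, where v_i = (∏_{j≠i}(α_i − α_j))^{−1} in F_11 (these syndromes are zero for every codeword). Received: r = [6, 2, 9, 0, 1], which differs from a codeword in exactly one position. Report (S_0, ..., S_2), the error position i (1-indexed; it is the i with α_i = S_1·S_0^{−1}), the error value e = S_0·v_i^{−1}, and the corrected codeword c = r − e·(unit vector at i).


S = (6, 2, 8), error at position 3, error magnitude e = 4, c = [6, 2, 5, 0, 1].

Step 1: column multipliers v_i = (∏_{j≠i}(α_i − α_j))^{−1} mod 11.
  i = 1 (α = 2): (2−10)(2−4)(2−3)(2−1) = (−8)·(−2)·(−1)·1 = −16 ≡ 6, so v_1 = 6^{−1} = 2 (mod 11).
  i = 2 (α = 10): (10−2)(10−4)(10−3)(10−1) = 8·6·7·9 = 3024 ≡ 10, so v_2 = 10^{−1} = 10 (mod 11).
  i = 3 (α = 4): (4−2)(4−10)(4−3)(4−1) = 2·(−6)·1·3 = −36 ≡ 8, so v_3 = 8^{−1} = 7 (mod 11).
  i = 4 (α = 3): (3−2)(3−10)(3−4)(3−1) = 1·(−7)·(−1)·2 = 14 ≡ 3, so v_4 = 3^{−1} = 4 (mod 11).
  i = 5 (α = 1): (1−2)(1−10)(1−4)(1−3) = (−1)·(−9)·(−3)·(−2) = 54 ≡ 10, so v_5 = 10^{−1} = 10 (mod 11).
  v = [2, 10, 7, 4, 10].
Step 2: syndromes of r = [6, 2, 9, 0, 1] (all sums mod 11).
  S_0 = Σ v_i r_i = 2·6 + 10·2 + 7·9 + 4·0 + 10·1 = 105 ≡ 6.
  S_1 = Σ v_i α_i r_i = 2·2·6 + 10·10·2 + 7·4·9 + 4·3·0 + 10·1·1 = 486 ≡ 2.
  α_i^2 mod 11 = [4, 1, 5, 9, 1].
  S_2 = Σ v_i α_i^2 r_i = 2·4·6 + 10·1·2 + 7·5·9 + 4·9·0 + 10·1·1 = 393 ≡ 8.
  S = (6, 2, 8) ≠ 0, so r is not a codeword (an error is present).
Step 3: locate the error. For a single error e at position i, S_ℓ = v_i·e·α_i^ℓ, so α_err = S_1/S_0.
  S_0^{−1} = 6^{−1} = 2 (mod 11), so α_err = 2·2 = 4 ≡ 4 = α_3. Error position i = 3.
  Consistency check: S_2/S_1 = 8·6 = 48 ≡ 4 = α_err ✓ (single-error assumption holds).
Step 4: error magnitude e = S_0/v_3 = S_0·∏_{j≠3}(α_3 − α_j) = 6·8 = 48 ≡ 4 (mod 11).
Step 5: correct position 3: c_3 = r_3 − e = 9 − 4 ≡ 5 (mod 11). Hence c = [6, 2, 5, 0, 1].
  Check: interpolating c through the α_i gives m(x) = 7 + 5·x (degree < 2) with m(α_i) = c_i for every i, so c is indeed a codeword.


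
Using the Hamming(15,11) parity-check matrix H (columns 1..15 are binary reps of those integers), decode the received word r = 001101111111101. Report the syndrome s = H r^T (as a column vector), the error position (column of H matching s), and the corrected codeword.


s = (1, 0, 0, 0)^T, error position = 8, corrected codeword c = 001101101111101

Compute s = H r^T mod 2 one row at a time:
  s_1 = 1 + 1 + 1 + 1 + 1 + 1 + 0 + 1 = 7 ≡ 1 (mod 2).
  s_2 = 1 + 0 + 1 + 1 + 1 + 1 + 0 + 1 = 6 ≡ 0 (mod 2).
  s_3 = 0 + 1 + 1 + 1 + 1 + 1 + 0 + 1 = 6 ≡ 0 (mod 2).
  s_4 = 0 + 1 + 0 + 1 + 1 + 1 + 1 + 1 = 6 ≡ 0 (mod 2).
s = (1, 0, 0, 0)^T — this equals column 8 of H (binary 1000), so error is at position 8.
Correct: flip bit 8 of r = 001101111111101 to get c = 001101101111101.


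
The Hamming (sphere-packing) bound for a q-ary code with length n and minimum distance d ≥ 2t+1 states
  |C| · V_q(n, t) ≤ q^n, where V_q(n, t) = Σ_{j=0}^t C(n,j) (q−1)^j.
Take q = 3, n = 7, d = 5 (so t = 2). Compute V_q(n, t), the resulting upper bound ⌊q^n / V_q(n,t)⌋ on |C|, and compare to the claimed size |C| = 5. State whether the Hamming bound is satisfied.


V_q(n, t) = 99, q^n = 2187, Hamming bound = 22, |C| = 5 ≤ bound (satisfied).

Step 1: Compute V_q(n, t) = Σ_{j=0}^2 C(n, j) (q−1)^j.
  j = 0: C(7,0)·(2)^0 = 1·1 = 1.
  j = 1: C(7,1)·(2)^1 = 7·2 = 14.
  j = 2: C(7,2)·(2)^2 = 21·4 = 84.
  V_q(n, t) = 1 + 14 + 84 = 99.
Step 2: q^n = 3^7 = 2187.
Step 3: Hamming bound ⌊q^n / V_q(n,t)⌋ = ⌊2187/99⌋ = 22.
Step 4: Compare |C| = 5 to 22: satisfied.
The claimed |C| lies below the Hamming bound.


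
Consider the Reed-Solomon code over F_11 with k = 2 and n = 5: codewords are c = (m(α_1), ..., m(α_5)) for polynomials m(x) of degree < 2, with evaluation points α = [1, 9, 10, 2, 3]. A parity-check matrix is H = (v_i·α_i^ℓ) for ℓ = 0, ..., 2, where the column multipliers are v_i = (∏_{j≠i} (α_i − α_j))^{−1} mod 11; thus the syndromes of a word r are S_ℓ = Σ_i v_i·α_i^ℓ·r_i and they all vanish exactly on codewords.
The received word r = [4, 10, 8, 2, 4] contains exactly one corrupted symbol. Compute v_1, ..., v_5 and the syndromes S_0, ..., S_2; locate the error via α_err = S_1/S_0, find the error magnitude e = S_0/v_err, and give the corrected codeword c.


S = (10, 8, 2), error at position 5, error magnitude e = 4, c = [4, 10, 8, 2, 0].

Step 1: column multipliers v_i = (∏_{j≠i}(α_i − α_j))^{−1} mod 11.
  i = 1 (α = 1): (1−9)(1−10)(1−2)(1−3) = (−8)·(−9)·(−1)·(−2) = 144 ≡ 1, so v_1 = 1^{−1} = 1 (mod 11).
  i = 2 (α = 9): (9−1)(9−10)(9−2)(9−3) = 8·(−1)·7·6 = −336 ≡ 5, so v_2 = 5^{−1} = 9 (mod 11).
  i = 3 (α = 10): (10−1)(10−9)(10−2)(10−3) = 9·1·8·7 = 504 ≡ 9, so v_3 = 9^{−1} = 5 (mod 11).
  i = 4 (α = 2): (2−1)(2−9)(2−10)(2−3) = 1·(−7)·(−8)·(−1) = −56 ≡ 10, so v_4 = 10^{−1} = 10 (mod 11).
  i = 5 (α = 3): (3−1)(3−9)(3−10)(3−2) = 2·(−6)·(−7)·1 = 84 ≡ 7, so v_5 = 7^{−1} = 8 (mod 11).
  v = [1, 9, 5, 10, 8].
Step 2: syndromes of r = [4, 10, 8, 2, 4] (all sums mod 11).
  S_0 = Σ v_i r_i = 1·4 + 9·10 + 5·8 + 10·2 + 8·4 = 186 ≡ 10.
  S_1 = Σ v_i α_i r_i = 1·1·4 + 9·9·10 + 5·10·8 + 10·2·2 + 8·3·4 = 1350 ≡ 8.
  α_i^2 mod 11 = [1, 4, 1, 4, 9].
  S_2 = Σ v_i α_i^2 r_i = 1·1·4 + 9·4·10 + 5·1·8 + 10·4·2 + 8·9·4 = 772 ≡ 2.
  S = (10, 8, 2) ≠ 0, so r is not a codeword (an error is present).
Step 3: locate the error. For a single error e at position i, S_ℓ = v_i·e·α_i^ℓ, so α_err = S_1/S_0.
  S_0^{−1} = 10^{−1} = 10 (mod 11), so α_err = 8·10 = 80 ≡ 3 = α_5. Error position i = 5.
  Consistency check: S_2/S_1 = 2·7 = 14 ≡ 3 = α_err ✓ (single-error assumption holds).
Step 4: error magnitude e = S_0/v_5 = S_0·∏_{j≠5}(α_5 − α_j) = 10·7 = 70 ≡ 4 (mod 11).
Step 5: correct position 5: c_5 = r_5 − e = 4 − 4 ≡ 0 (mod 11). Hence c = [4, 10, 8, 2, 0].
  Check: interpolating c through the α_i gives m(x) = 6 + 9·x (degree < 2) with m(α_i) = c_i for every i, so c is indeed a codeword.


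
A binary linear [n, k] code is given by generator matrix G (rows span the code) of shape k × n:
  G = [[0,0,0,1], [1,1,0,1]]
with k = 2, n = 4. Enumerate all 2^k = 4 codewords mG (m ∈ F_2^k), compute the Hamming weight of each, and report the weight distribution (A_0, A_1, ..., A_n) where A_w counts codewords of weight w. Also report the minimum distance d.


Weight distribution: A_0 = 1, A_1 = 1, A_2 = 1, A_3 = 1. Minimum distance d = 1.

Enumerate all 2^2 = 4 messages m ∈ F_2^2.
For each, compute codeword c = mG in F_2^4, then tally its weight.
  m = 00 → c = 0000, weight = 0.
  m = 10 → c = 0001, weight = 1.
  m = 01 → c = 1101, weight = 3.
  m = 11 → c = 1100, weight = 2.
Tally weights:
  weight 0: 1 codewords.
  weight 1: 1 codewords.
  weight 2: 1 codewords.
  weight 3: 1 codewords.
Minimum distance d = smallest w > 0 with A_w > 0 = 1.
Sanity: Σ A_w = 4 = 2^2 = 4 ✓.


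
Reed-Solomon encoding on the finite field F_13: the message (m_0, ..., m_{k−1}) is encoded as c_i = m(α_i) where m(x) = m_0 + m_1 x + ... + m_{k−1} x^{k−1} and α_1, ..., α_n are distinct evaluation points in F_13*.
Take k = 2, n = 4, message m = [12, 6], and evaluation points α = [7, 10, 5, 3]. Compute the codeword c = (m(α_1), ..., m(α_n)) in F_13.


c = [2, 7, 3, 4]

Message polynomial: m(x) = 12 + 6·x (mod 13).
For each evaluation point α_i, compute m(α_i) mod 13:
  α_1 = 7: Horner steps 6 → 2, so m(7) = 2.
  α_2 = 10: Horner steps 6 → 7, so m(10) = 7.
  α_3 = 5: Horner steps 6 → 3, so m(5) = 3.
  α_4 = 3: Horner steps 6 → 4, so m(3) = 4.
Codeword c = [2, 7, 3, 4] ∈ F_13^4.


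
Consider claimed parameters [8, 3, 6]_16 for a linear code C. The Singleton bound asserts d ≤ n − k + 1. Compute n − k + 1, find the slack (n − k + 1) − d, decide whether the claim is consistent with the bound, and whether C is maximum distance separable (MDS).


Singleton RHS = n − k + 1 = 6, slack = 0, bound satisfied, MDS.

Singleton bound: d ≤ n − k + 1.
Here n = 8, k = 3, so n − k + 1 = 6.
Given d = 6, check d ≤ 6: YES.
Slack = (n − k + 1) − d = 0.
The code is MDS (slack = 0).
Description: the claimed parameters are [8, 3, 6]_16; such a code would be MDS (meets Singleton bound).


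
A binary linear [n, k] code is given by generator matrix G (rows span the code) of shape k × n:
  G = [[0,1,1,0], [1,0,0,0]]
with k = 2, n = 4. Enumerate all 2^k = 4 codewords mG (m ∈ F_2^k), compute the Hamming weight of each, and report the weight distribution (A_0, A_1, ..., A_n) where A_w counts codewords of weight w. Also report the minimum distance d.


Weight distribution: A_0 = 1, A_1 = 1, A_2 = 1, A_3 = 1. Minimum distance d = 1.

Enumerate all 2^2 = 4 messages m ∈ F_2^2.
For each, compute codeword c = mG in F_2^4, then tally its weight.
  m = 00 → c = 0000, weight = 0.
  m = 10 → c = 0110, weight = 2.
  m = 01 → c = 1000, weight = 1.
  m = 11 → c = 1110, weight = 3.
Tally weights:
  weight 0: 1 codewords.
  weight 1: 1 codewords.
  weight 2: 1 codewords.
  weight 3: 1 codewords.
Minimum distance d = smallest w > 0 with A_w > 0 = 1.
Sanity: Σ A_w = 4 = 2^2 = 4 ✓.


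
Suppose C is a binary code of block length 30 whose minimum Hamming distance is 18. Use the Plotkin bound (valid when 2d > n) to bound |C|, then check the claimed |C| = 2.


Plotkin bound M ≤ 6; given |C| = 2 ≤ bound (satisfied).

Check applicability: 2d = 36, n = 30.
2d − n = 6 > 0, so Plotkin applies.
Compute d/(2d−n) = 18/6 ≈ 3.0000.
⌊d/(2d−n)⌋ = 3.
Plotkin bound: M ≤ 2·3 = 6.
Given |C| = 2, check: satisfied.
This |C| is below the Plotkin bound.


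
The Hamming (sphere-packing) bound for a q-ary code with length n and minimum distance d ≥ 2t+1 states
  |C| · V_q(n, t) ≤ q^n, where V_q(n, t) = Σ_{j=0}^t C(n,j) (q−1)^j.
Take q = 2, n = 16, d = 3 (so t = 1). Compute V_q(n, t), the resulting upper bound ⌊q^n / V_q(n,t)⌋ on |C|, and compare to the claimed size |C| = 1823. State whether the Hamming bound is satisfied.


V_q(n, t) = 17, q^n = 65536, Hamming bound = 3855, |C| = 1823 ≤ bound (satisfied).

Step 1: Compute V_q(n, t) = Σ_{j=0}^1 C(n, j) (q−1)^j.
  j = 0: C(16,0)·(1)^0 = 1·1 = 1.
  j = 1: C(16,1)·(1)^1 = 16·1 = 16.
  V_q(n, t) = 1 + 16 = 17.
Step 2: q^n = 2^16 = 65536.
Step 3: Hamming bound ⌊q^n / V_q(n,t)⌋ = ⌊65536/17⌋ = 3855.
Step 4: Compare |C| = 1823 to 3855: satisfied.
The claimed |C| lies below the Hamming bound.


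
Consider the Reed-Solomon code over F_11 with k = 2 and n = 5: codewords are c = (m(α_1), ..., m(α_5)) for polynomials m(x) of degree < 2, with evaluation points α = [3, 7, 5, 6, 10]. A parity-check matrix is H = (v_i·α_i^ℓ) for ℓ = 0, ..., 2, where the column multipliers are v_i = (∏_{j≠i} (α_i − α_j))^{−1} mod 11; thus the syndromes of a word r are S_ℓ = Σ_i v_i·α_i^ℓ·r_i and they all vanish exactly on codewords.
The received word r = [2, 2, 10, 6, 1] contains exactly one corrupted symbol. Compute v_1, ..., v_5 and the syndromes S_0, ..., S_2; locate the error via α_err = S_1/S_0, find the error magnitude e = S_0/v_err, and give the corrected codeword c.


S = (2, 6, 7), error at position 1, error magnitude e = 6, c = [7, 2, 10, 6, 1].

Step 1: column multipliers v_i = (∏_{j≠i}(α_i − α_j))^{−1} mod 11.
  i = 1 (α = 3): (3−7)(3−5)(3−6)(3−10) = (−4)·(−2)·(−3)·(−7) = 168 ≡ 3, so v_1 = 3^{−1} = 4 (mod 11).
  i = 2 (α = 7): (7−3)(7−5)(7−6)(7−10) = 4·2·1·(−3) = −24 ≡ 9, so v_2 = 9^{−1} = 5 (mod 11).
  i = 3 (α = 5): (5−3)(5−7)(5−6)(5−10) = 2·(−2)·(−1)·(−5) = −20 ≡ 2, so v_3 = 2^{−1} = 6 (mod 11).
  i = 4 (α = 6): (6−3)(6−7)(6−5)(6−10) = 3·(−1)·1·(−4) = 12 ≡ 1, so v_4 = 1^{−1} = 1 (mod 11).
  i = 5 (α = 10): (10−3)(10−7)(10−5)(10−6) = 7·3·5·4 = 420 ≡ 2, so v_5 = 2^{−1} = 6 (mod 11).
  v = [4, 5, 6, 1, 6].
Step 2: syndromes of r = [2, 2, 10, 6, 1] (all sums mod 11).
  S_0 = Σ v_i r_i = 4·2 + 5·2 + 6·10 + 1·6 + 6·1 = 90 ≡ 2.
  S_1 = Σ v_i α_i r_i = 4·3·2 + 5·7·2 + 6·5·10 + 1·6·6 + 6·10·1 = 490 ≡ 6.
  α_i^2 mod 11 = [9, 5, 3, 3, 1].
  S_2 = Σ v_i α_i^2 r_i = 4·9·2 + 5·5·2 + 6·3·10 + 1·3·6 + 6·1·1 = 326 ≡ 7.
  S = (2, 6, 7) ≠ 0, so r is not a codeword (an error is present).
Step 3: locate the error. For a single error e at position i, S_ℓ = v_i·e·α_i^ℓ, so α_err = S_1/S_0.
  S_0^{−1} = 2^{−1} = 6 (mod 11), so α_err = 6·6 = 36 ≡ 3 = α_1. Error position i = 1.
  Consistency check: S_2/S_1 = 7·2 = 14 ≡ 3 = α_err ✓ (single-error assumption holds).
Step 4: error magnitude e = S_0/v_1 = S_0·∏_{j≠1}(α_1 − α_j) = 2·3 = 6 ≡ 6 (mod 11).
Step 5: correct position 1: c_1 = r_1 − e = 2 − 6 ≡ 7 (mod 11). Hence c = [7, 2, 10, 6, 1].
  Check: interpolating c through the α_i gives m(x) = 8 + 7·x (degree < 2) with m(α_i) = c_i for every i, so c is indeed a codeword.


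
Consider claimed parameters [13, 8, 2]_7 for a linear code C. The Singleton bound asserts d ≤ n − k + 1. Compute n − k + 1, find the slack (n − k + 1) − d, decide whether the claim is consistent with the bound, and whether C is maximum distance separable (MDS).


Singleton RHS = n − k + 1 = 6, slack = 4, bound satisfied, not MDS.

Singleton bound: d ≤ n − k + 1.
Here n = 13, k = 8, so n − k + 1 = 6.
Given d = 2, check d ≤ 6: YES.
Slack = (n − k + 1) − d = 4.
The code is NOT MDS (slack = 4 > 0).
Description: the claimed parameters are [13, 8, 2]_7; such a code would be non-MDS.


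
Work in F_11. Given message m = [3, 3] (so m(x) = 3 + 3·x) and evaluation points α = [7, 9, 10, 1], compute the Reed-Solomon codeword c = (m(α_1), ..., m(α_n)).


c = [2, 8, 0, 6]

Message polynomial: m(x) = 3 + 3·x (mod 11).
For each evaluation point α_i, compute m(α_i) mod 11:
  α_1 = 7: Horner steps 3 → 2, so m(7) = 2.
  α_2 = 9: Horner steps 3 → 8, so m(9) = 8.
  α_3 = 10: Horner steps 3 → 0, so m(10) = 0.
  α_4 = 1: Horner steps 3 → 6, so m(1) = 6.
Codeword c = [2, 8, 0, 6] ∈ F_11^4.


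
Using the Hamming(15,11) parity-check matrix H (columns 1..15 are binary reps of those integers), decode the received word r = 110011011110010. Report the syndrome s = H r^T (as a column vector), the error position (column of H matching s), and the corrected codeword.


s = (1, 1, 1, 0)^T, error position = 14, corrected codeword c = 110011011110000

Compute s = H r^T mod 2 one row at a time:
  s_1 = 1 + 1 + 1 + 1 + 0 + 0 + 1 + 0 = 5 ≡ 1 (mod 2).
  s_2 = 0 + 1 + 1 + 0 + 0 + 0 + 1 + 0 = 3 ≡ 1 (mod 2).
  s_3 = 1 + 0 + 1 + 0 + 1 + 1 + 1 + 0 = 5 ≡ 1 (mod 2).
  s_4 = 1 + 0 + 1 + 0 + 1 + 1 + 0 + 0 = 4 ≡ 0 (mod 2).
s = (1, 1, 1, 0)^T — this equals column 14 of H (binary 1110), so error is at position 14.
Correct: flip bit 14 of r = 110011011110010 to get c = 110011011110000.


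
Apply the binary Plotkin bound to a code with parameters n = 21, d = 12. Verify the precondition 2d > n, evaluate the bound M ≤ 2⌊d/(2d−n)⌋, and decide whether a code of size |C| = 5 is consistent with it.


Plotkin bound M ≤ 8; given |C| = 5 ≤ bound (satisfied).

Check applicability: 2d = 24, n = 21.
2d − n = 3 > 0, so Plotkin applies.
Compute d/(2d−n) = 12/3 ≈ 4.0000.
⌊d/(2d−n)⌋ = 4.
Plotkin bound: M ≤ 2·4 = 8.
Given |C| = 5, check: satisfied.
This |C| is below the Plotkin bound.


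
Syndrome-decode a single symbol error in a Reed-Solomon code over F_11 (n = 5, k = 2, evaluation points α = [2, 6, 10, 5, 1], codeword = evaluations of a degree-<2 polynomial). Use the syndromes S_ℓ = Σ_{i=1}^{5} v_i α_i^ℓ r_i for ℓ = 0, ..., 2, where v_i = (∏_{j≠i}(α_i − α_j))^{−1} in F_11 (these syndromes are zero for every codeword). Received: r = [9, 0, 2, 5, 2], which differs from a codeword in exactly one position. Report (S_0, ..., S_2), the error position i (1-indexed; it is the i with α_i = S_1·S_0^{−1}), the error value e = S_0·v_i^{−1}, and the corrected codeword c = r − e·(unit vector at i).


S = (8, 8, 8), error at position 5, error magnitude e = 10, c = [9, 0, 2, 5, 3].

Step 1: column multipliers v_i = (∏_{j≠i}(α_i − α_j))^{−1} mod 11.
  i = 1 (α = 2): (2−6)(2−10)(2−5)(2−1) = (−4)·(−8)·(−3)·1 = −96 ≡ 3, so v_1 = 3^{−1} = 4 (mod 11).
  i = 2 (α = 6): (6−2)(6−10)(6−5)(6−1) = 4·(−4)·1·5 = −80 ≡ 8, so v_2 = 8^{−1} = 7 (mod 11).
  i = 3 (α = 10): (10−2)(10−6)(10−5)(10−1) = 8·4·5·9 = 1440 ≡ 10, so v_3 = 10^{−1} = 10 (mod 11).
  i = 4 (α = 5): (5−2)(5−6)(5−10)(5−1) = 3·(−1)·(−5)·4 = 60 ≡ 5, so v_4 = 5^{−1} = 9 (mod 11).
  i = 5 (α = 1): (1−2)(1−6)(1−10)(1−5) = (−1)·(−5)·(−9)·(−4) = 180 ≡ 4, so v_5 = 4^{−1} = 3 (mod 11).
  v = [4, 7, 10, 9, 3].
Step 2: syndromes of r = [9, 0, 2, 5, 2] (all sums mod 11).
  S_0 = Σ v_i r_i = 4·9 + 7·0 + 10·2 + 9·5 + 3·2 = 107 ≡ 8.
  S_1 = Σ v_i α_i r_i = 4·2·9 + 7·6·0 + 10·10·2 + 9·5·5 + 3·1·2 = 503 ≡ 8.
  α_i^2 mod 11 = [4, 3, 1, 3, 1].
  S_2 = Σ v_i α_i^2 r_i = 4·4·9 + 7·3·0 + 10·1·2 + 9·3·5 + 3·1·2 = 305 ≡ 8.
  S = (8, 8, 8) ≠ 0, so r is not a codeword (an error is present).
Step 3: locate the error. For a single error e at position i, S_ℓ = v_i·e·α_i^ℓ, so α_err = S_1/S_0.
  S_0^{−1} = 8^{−1} = 7 (mod 11), so α_err = 8·7 = 56 ≡ 1 = α_5. Error position i = 5.
  Consistency check: S_2/S_1 = 8·7 = 56 ≡ 1 = α_err ✓ (single-error assumption holds).
Step 4: error magnitude e = S_0/v_5 = S_0·∏_{j≠5}(α_5 − α_j) = 8·4 = 32 ≡ 10 (mod 11).
Step 5: correct position 5: c_5 = r_5 − e = 2 − 10 ≡ 3 (mod 11). Hence c = [9, 0, 2, 5, 3].
  Check: interpolating c through the α_i gives m(x) = 8 + 6·x (degree < 2) with m(α_i) = c_i for every i, so c is indeed a codeword.


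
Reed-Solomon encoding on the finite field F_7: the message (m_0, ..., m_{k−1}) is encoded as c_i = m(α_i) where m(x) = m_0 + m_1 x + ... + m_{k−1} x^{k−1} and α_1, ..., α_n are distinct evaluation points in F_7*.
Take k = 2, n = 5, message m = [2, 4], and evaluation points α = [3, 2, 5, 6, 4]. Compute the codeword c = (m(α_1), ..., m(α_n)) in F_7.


c = [0, 3, 1, 5, 4]

Message polynomial: m(x) = 2 + 4·x (mod 7).
For each evaluation point α_i, compute m(α_i) mod 7:
  α_1 = 3: Horner steps 4 → 0, so m(3) = 0.
  α_2 = 2: Horner steps 4 → 3, so m(2) = 3.
  α_3 = 5: Horner steps 4 → 1, so m(5) = 1.
  α_4 = 6: Horner steps 4 → 5, so m(6) = 5.
  α_5 = 4: Horner steps 4 → 4, so m(4) = 4.
Codeword c = [0, 3, 1, 5, 4] ∈ F_7^5.


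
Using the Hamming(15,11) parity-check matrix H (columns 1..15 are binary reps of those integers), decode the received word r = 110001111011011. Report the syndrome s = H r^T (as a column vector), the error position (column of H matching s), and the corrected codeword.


s = (0, 1, 0, 1)^T, error position = 5, corrected codeword c = 110011111011011

Compute s = H r^T mod 2 one row at a time:
  s_1 = 1 + 1 + 0 + 1 + 1 + 0 + 1 + 1 = 6 ≡ 0 (mod 2).
  s_2 = 0 + 0 + 1 + 1 + 1 + 0 + 1 + 1 = 5 ≡ 1 (mod 2).
  s_3 = 1 + 0 + 1 + 1 + 0 + 1 + 1 + 1 = 6 ≡ 0 (mod 2).
  s_4 = 1 + 0 + 0 + 1 + 1 + 1 + 0 + 1 = 5 ≡ 1 (mod 2).
s = (0, 1, 0, 1)^T — this equals column 5 of H (binary 0101), so error is at position 5.
Correct: flip bit 5 of r = 110001111011011 to get c = 110011111011011.


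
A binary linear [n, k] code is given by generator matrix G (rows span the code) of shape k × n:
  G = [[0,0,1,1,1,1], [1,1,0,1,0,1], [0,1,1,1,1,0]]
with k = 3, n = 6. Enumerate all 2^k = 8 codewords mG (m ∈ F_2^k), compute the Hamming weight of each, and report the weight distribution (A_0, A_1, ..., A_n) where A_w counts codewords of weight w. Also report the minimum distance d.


Weight distribution: A_0 = 1, A_2 = 2, A_4 = 5. Minimum distance d = 2.

Enumerate all 2^3 = 8 messages m ∈ F_2^3.
For each, compute codeword c = mG in F_2^6, then tally its weight.
  m = 000 → c = 000000, weight = 0.
  m = 100 → c = 001111, weight = 4.
  m = 010 → c = 110101, weight = 4.
  m = 110 → c = 111010, weight = 4.
  m = 001 → c = 011110, weight = 4.
  m = 101 → c = 010001, weight = 2.
  m = 011 → c = 101011, weight = 4.
  m = 111 → c = 100100, weight = 2.
Tally weights:
  weight 0: 1 codewords.
  weight 2: 2 codewords.
  weight 4: 5 codewords.
Minimum distance d = smallest w > 0 with A_w > 0 = 2.
Sanity: Σ A_w = 8 = 2^3 = 8 ✓.


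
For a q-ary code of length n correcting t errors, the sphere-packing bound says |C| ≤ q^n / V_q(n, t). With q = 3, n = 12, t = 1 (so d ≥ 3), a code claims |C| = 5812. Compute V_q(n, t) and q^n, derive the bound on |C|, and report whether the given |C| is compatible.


V_q(n, t) = 25, q^n = 531441, Hamming bound = 21257, |C| = 5812 ≤ bound (satisfied).

Step 1: Compute V_q(n, t) = Σ_{j=0}^1 C(n, j) (q−1)^j.
  j = 0: C(12,0)·(2)^0 = 1·1 = 1.
  j = 1: C(12,1)·(2)^1 = 12·2 = 24.
  V_q(n, t) = 1 + 24 = 25.
Step 2: q^n = 3^12 = 531441.
Step 3: Hamming bound ⌊q^n / V_q(n,t)⌋ = ⌊531441/25⌋ = 21257.
Step 4: Compare |C| = 5812 to 21257: satisfied.
The claimed |C| lies below the Hamming bound.


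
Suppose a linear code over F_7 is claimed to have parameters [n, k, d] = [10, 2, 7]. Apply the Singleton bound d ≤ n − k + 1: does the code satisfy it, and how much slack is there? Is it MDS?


Singleton RHS = n − k + 1 = 9, slack = 2, bound satisfied, not MDS.

Singleton bound: d ≤ n − k + 1.
Here n = 10, k = 2, so n − k + 1 = 9.
Given d = 7, check d ≤ 9: YES.
Slack = (n − k + 1) − d = 2.
The code is NOT MDS (slack = 2 > 0).
Description: the claimed parameters are [10, 2, 7]_7; such a code would be non-MDS.


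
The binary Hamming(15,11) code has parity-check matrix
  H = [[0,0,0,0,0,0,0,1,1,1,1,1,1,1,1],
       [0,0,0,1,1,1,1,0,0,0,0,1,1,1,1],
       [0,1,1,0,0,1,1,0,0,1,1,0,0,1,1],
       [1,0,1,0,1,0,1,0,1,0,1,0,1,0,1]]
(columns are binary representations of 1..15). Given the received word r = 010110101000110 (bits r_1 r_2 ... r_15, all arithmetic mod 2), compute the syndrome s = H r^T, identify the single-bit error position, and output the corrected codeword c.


s = (1, 1, 1, 0)^T, error position = 14, corrected codeword c = 010110101000100

Compute s = H r^T mod 2 one row at a time:
  s_1 = 0 + 1 + 0 + 0 + 0 + 1 + 1 + 0 = 3 ≡ 1 (mod 2).
  s_2 = 1 + 1 + 0 + 1 + 0 + 1 + 1 + 0 = 5 ≡ 1 (mod 2).
  s_3 = 1 + 0 + 0 + 1 + 0 + 0 + 1 + 0 = 3 ≡ 1 (mod 2).
  s_4 = 0 + 0 + 1 + 1 + 1 + 0 + 1 + 0 = 4 ≡ 0 (mod 2).
s = (1, 1, 1, 0)^T — this equals column 14 of H (binary 1110), so error is at position 14.
Correct: flip bit 14 of r = 010110101000110 to get c = 010110101000100.


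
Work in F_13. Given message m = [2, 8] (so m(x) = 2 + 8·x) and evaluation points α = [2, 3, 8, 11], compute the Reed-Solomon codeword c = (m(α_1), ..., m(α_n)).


c = [5, 0, 1, 12]

Message polynomial: m(x) = 2 + 8·x (mod 13).
For each evaluation point α_i, compute m(α_i) mod 13:
  α_1 = 2: Horner steps 8 → 5, so m(2) = 5.
  α_2 = 3: Horner steps 8 → 0, so m(3) = 0.
  α_3 = 8: Horner steps 8 → 1, so m(8) = 1.
  α_4 = 11: Horner steps 8 → 12, so m(11) = 12.
Codeword c = [5, 0, 1, 12] ∈ F_13^4.


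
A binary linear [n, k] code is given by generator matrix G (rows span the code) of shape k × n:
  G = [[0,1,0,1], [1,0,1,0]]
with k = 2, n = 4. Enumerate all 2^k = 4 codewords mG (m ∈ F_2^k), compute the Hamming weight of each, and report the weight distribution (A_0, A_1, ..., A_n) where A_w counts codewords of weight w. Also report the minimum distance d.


Weight distribution: A_0 = 1, A_2 = 2, A_4 = 1. Minimum distance d = 2.

Enumerate all 2^2 = 4 messages m ∈ F_2^2.
For each, compute codeword c = mG in F_2^4, then tally its weight.
  m = 00 → c = 0000, weight = 0.
  m = 10 → c = 0101, weight = 2.
  m = 01 → c = 1010, weight = 2.
  m = 11 → c = 1111, weight = 4.
Tally weights:
  weight 0: 1 codewords.
  weight 2: 2 codewords.
  weight 4: 1 codewords.
Minimum distance d = smallest w > 0 with A_w > 0 = 2.
Sanity: Σ A_w = 4 = 2^2 = 4 ✓.


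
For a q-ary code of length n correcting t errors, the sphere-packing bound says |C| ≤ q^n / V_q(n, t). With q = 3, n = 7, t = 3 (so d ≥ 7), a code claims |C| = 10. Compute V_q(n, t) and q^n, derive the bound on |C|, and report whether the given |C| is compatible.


V_q(n, t) = 379, q^n = 2187, Hamming bound = 5, |C| = 10 > bound (violated).

Step 1: Compute V_q(n, t) = Σ_{j=0}^3 C(n, j) (q−1)^j.
  j = 0: C(7,0)·(2)^0 = 1·1 = 1.
  j = 1: C(7,1)·(2)^1 = 7·2 = 14.
  j = 2: C(7,2)·(2)^2 = 21·4 = 84.
  j = 3: C(7,3)·(2)^3 = 35·8 = 280.
  V_q(n, t) = 1 + 14 + 84 + 280 = 379.
Step 2: q^n = 3^7 = 2187.
Step 3: Hamming bound ⌊q^n / V_q(n,t)⌋ = ⌊2187/379⌋ = 5.
Step 4: Compare |C| = 10 to 5: violated.
The claimed |C| lies above the Hamming bound, so no 3-ary code of length 7 with d ≥ 7 can have 10 codewords.


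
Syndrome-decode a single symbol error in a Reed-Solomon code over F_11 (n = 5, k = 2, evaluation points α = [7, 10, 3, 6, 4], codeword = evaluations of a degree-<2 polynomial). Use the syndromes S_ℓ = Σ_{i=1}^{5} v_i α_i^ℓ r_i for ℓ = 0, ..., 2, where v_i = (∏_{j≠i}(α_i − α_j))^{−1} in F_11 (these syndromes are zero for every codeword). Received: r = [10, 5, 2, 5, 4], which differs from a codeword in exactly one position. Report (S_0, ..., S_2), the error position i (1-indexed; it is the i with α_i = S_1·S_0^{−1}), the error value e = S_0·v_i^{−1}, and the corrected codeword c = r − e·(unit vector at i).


S = (4, 2, 1), error at position 4, error magnitude e = 8, c = [10, 5, 2, 8, 4].

Step 1: column multipliers v_i = (∏_{j≠i}(α_i − α_j))^{−1} mod 11.
  i = 1 (α = 7): (7−10)(7−3)(7−6)(7−4) = (−3)·4·1·3 = −36 ≡ 8, so v_1 = 8^{−1} = 7 (mod 11).
  i = 2 (α = 10): (10−7)(10−3)(10−6)(10−4) = 3·7·4·6 = 504 ≡ 9, so v_2 = 9^{−1} = 5 (mod 11).
  i = 3 (α = 3): (3−7)(3−10)(3−6)(3−4) = (−4)·(−7)·(−3)·(−1) = 84 ≡ 7, so v_3 = 7^{−1} = 8 (mod 11).
  i = 4 (α = 6): (6−7)(6−10)(6−3)(6−4) = (−1)·(−4)·3·2 = 24 ≡ 2, so v_4 = 2^{−1} = 6 (mod 11).
  i = 5 (α = 4): (4−7)(4−10)(4−3)(4−6) = (−3)·(−6)·1·(−2) = −36 ≡ 8, so v_5 = 8^{−1} = 7 (mod 11).
  v = [7, 5, 8, 6, 7].
Step 2: syndromes of r = [10, 5, 2, 5, 4] (all sums mod 11).
  S_0 = Σ v_i r_i = 7·10 + 5·5 + 8·2 + 6·5 + 7·4 = 169 ≡ 4.
  S_1 = Σ v_i α_i r_i = 7·7·10 + 5·10·5 + 8·3·2 + 6·6·5 + 7·4·4 = 1080 ≡ 2.
  α_i^2 mod 11 = [5, 1, 9, 3, 5].
  S_2 = Σ v_i α_i^2 r_i = 7·5·10 + 5·1·5 + 8·9·2 + 6·3·5 + 7·5·4 = 749 ≡ 1.
  S = (4, 2, 1) ≠ 0, so r is not a codeword (an error is present).
Step 3: locate the error. For a single error e at position i, S_ℓ = v_i·e·α_i^ℓ, so α_err = S_1/S_0.
  S_0^{−1} = 4^{−1} = 3 (mod 11), so α_err = 2·3 = 6 ≡ 6 = α_4. Error position i = 4.
  Consistency check: S_2/S_1 = 1·6 = 6 ≡ 6 = α_err ✓ (single-error assumption holds).
Step 4: error magnitude e = S_0/v_4 = S_0·∏_{j≠4}(α_4 − α_j) = 4·2 = 8 ≡ 8 (mod 11).
Step 5: correct position 4: c_4 = r_4 − e = 5 − 8 ≡ 8 (mod 11). Hence c = [10, 5, 2, 8, 4].
  Check: interpolating c through the α_i gives m(x) = 7 + 2·x (degree < 2) with m(α_i) = c_i for every i, so c is indeed a codeword.


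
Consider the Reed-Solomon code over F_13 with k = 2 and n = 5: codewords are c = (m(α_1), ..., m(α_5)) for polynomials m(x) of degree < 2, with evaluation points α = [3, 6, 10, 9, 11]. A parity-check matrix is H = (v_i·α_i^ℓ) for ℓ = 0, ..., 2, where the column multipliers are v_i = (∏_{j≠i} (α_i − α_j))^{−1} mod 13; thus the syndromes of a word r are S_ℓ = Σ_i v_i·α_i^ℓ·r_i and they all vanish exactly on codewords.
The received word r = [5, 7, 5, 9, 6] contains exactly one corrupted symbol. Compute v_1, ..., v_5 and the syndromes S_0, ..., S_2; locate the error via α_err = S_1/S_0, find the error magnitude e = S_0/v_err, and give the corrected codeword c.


S = (11, 6, 8), error at position 3, error magnitude e = 4, c = [5, 7, 1, 9, 6].

Step 1: column multipliers v_i = (∏_{j≠i}(α_i − α_j))^{−1} mod 13.
  i = 1 (α = 3): (3−6)(3−10)(3−9)(3−11) = (−3)·(−7)·(−6)·(−8) = 1008 ≡ 7, so v_1 = 7^{−1} = 2 (mod 13).
  i = 2 (α = 6): (6−3)(6−10)(6−9)(6−11) = 3·(−4)·(−3)·(−5) = −180 ≡ 2, so v_2 = 2^{−1} = 7 (mod 13).
  i = 3 (α = 10): (10−3)(10−6)(10−9)(10−11) = 7·4·1·(−1) = −28 ≡ 11, so v_3 = 11^{−1} = 6 (mod 13).
  i = 4 (α = 9): (9−3)(9−6)(9−10)(9−11) = 6·3·(−1)·(−2) = 36 ≡ 10, so v_4 = 10^{−1} = 4 (mod 13).
  i = 5 (α = 11): (11−3)(11−6)(11−10)(11−9) = 8·5·1·2 = 80 ≡ 2, so v_5 = 2^{−1} = 7 (mod 13).
  v = [2, 7, 6, 4, 7].
Step 2: syndromes of r = [5, 7, 5, 9, 6] (all sums mod 13).
  S_0 = Σ v_i r_i = 2·5 + 7·7 + 6·5 + 4·9 + 7·6 = 167 ≡ 11.
  S_1 = Σ v_i α_i r_i = 2·3·5 + 7·6·7 + 6·10·5 + 4·9·9 + 7·11·6 = 1410 ≡ 6.
  α_i^2 mod 13 = [9, 10, 9, 3, 4].
  S_2 = Σ v_i α_i^2 r_i = 2·9·5 + 7·10·7 + 6·9·5 + 4·3·9 + 7·4·6 = 1126 ≡ 8.
  S = (11, 6, 8) ≠ 0, so r is not a codeword (an error is present).
Step 3: locate the error. For a single error e at position i, S_ℓ = v_i·e·α_i^ℓ, so α_err = S_1/S_0.
  S_0^{−1} = 11^{−1} = 6 (mod 13), so α_err = 6·6 = 36 ≡ 10 = α_3. Error position i = 3.
  Consistency check: S_2/S_1 = 8·11 = 88 ≡ 10 = α_err ✓ (single-error assumption holds).
Step 4: error magnitude e = S_0/v_3 = S_0·∏_{j≠3}(α_3 − α_j) = 11·11 = 121 ≡ 4 (mod 13).
Step 5: correct position 3: c_3 = r_3 − e = 5 − 4 ≡ 1 (mod 13). Hence c = [5, 7, 1, 9, 6].
  Check: interpolating c through the α_i gives m(x) = 3 + 5·x (degree < 2) with m(α_i) = c_i for every i, so c is indeed a codeword.


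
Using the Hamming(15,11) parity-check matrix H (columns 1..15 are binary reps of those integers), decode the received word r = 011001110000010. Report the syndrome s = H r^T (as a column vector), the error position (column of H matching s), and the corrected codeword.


s = (0, 1, 1, 0)^T, error position = 6, corrected codeword c = 011000110000010

Compute s = H r^T mod 2 one row at a time:
  s_1 = 1 + 0 + 0 + 0 + 0 + 0 + 1 + 0 = 2 ≡ 0 (mod 2).
  s_2 = 0 + 0 + 1 + 1 + 0 + 0 + 1 + 0 = 3 ≡ 1 (mod 2).
  s_3 = 1 + 1 + 1 + 1 + 0 + 0 + 1 + 0 = 5 ≡ 1 (mod 2).
  s_4 = 0 + 1 + 0 + 1 + 0 + 0 + 0 + 0 = 2 ≡ 0 (mod 2).
s = (0, 1, 1, 0)^T — this equals column 6 of H (binary 0110), so error is at position 6.
Correct: flip bit 6 of r = 011001110000010 to get c = 011000110000010.


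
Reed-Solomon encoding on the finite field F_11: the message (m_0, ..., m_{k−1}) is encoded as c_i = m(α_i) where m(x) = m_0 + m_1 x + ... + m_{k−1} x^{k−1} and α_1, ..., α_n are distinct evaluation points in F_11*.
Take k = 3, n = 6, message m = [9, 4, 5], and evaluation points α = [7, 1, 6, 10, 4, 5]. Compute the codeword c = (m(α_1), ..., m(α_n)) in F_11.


c = [7, 7, 4, 10, 6, 0]

Message polynomial: m(x) = 9 + 4·x + 5·x^2 (mod 11).
For each evaluation point α_i, compute m(α_i) mod 11:
  α_1 = 7: Horner steps 5 → 6 → 7, so m(7) = 7.
  α_2 = 1: Horner steps 5 → 9 → 7, so m(1) = 7.
  α_3 = 6: Horner steps 5 → 1 → 4, so m(6) = 4.
  α_4 = 10: Horner steps 5 → 10 → 10, so m(10) = 10.
  α_5 = 4: Horner steps 5 → 2 → 6, so m(4) = 6.
  α_6 = 5: Horner steps 5 → 7 → 0, so m(5) = 0.
Codeword c = [7, 7, 4, 10, 6, 0] ∈ F_11^6.


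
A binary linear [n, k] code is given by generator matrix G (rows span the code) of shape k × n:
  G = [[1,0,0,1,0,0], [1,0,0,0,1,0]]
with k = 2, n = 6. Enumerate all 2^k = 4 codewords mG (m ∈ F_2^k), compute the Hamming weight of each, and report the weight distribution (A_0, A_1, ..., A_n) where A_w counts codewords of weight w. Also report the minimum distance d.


Weight distribution: A_0 = 1, A_2 = 3. Minimum distance d = 2.

Enumerate all 2^2 = 4 messages m ∈ F_2^2.
For each, compute codeword c = mG in F_2^6, then tally its weight.
  m = 00 → c = 000000, weight = 0.
  m = 10 → c = 100100, weight = 2.
  m = 01 → c = 100010, weight = 2.
  m = 11 → c = 000110, weight = 2.
Tally weights:
  weight 0: 1 codewords.
  weight 2: 3 codewords.
Minimum distance d = smallest w > 0 with A_w > 0 = 2.
Sanity: Σ A_w = 4 = 2^2 = 4 ✓.


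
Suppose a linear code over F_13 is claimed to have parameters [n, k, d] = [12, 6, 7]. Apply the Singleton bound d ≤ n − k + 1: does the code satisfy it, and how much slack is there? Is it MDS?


Singleton RHS = n − k + 1 = 7, slack = 0, bound satisfied, MDS.

Singleton bound: d ≤ n − k + 1.
Here n = 12, k = 6, so n − k + 1 = 7.
Given d = 7, check d ≤ 7: YES.
Slack = (n − k + 1) − d = 0.
The code is MDS (slack = 0).
Description: the claimed parameters are [12, 6, 7]_13; such a code would be MDS (meets Singleton bound).


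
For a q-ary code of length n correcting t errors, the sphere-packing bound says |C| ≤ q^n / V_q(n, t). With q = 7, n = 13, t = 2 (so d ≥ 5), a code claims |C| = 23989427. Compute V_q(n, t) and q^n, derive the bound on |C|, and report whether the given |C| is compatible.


V_q(n, t) = 2887, q^n = 96889010407, Hamming bound = 33560446, |C| = 23989427 ≤ bound (satisfied).

Step 1: Compute V_q(n, t) = Σ_{j=0}^2 C(n, j) (q−1)^j.
  j = 0: C(13,0)·(6)^0 = 1·1 = 1.
  j = 1: C(13,1)·(6)^1 = 13·6 = 78.
  j = 2: C(13,2)·(6)^2 = 78·36 = 2808.
  V_q(n, t) = 1 + 78 + 2808 = 2887.
Step 2: q^n = 7^13 = 96889010407.
Step 3: Hamming bound ⌊q^n / V_q(n,t)⌋ = ⌊96889010407/2887⌋ = 33560446.
Step 4: Compare |C| = 23989427 to 33560446: satisfied.
The claimed |C| lies below the Hamming bound.
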